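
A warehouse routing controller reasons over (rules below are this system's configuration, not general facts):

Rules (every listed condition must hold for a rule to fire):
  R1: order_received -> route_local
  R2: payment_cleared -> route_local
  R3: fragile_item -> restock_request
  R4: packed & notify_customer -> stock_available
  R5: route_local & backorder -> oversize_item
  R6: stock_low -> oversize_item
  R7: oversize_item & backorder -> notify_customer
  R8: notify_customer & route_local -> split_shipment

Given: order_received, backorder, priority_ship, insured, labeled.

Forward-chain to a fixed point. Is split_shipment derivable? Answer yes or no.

[1] R1 [order_received -> route_local]. ⇒ new: route_local.
[2] R5 [route_local & backorder -> oversize_item]. ⇒ new: oversize_item.
[3] R7 [oversize_item & backorder -> notify_customer]. ⇒ new: notify_customer.
[4] R8 [notify_customer & route_local -> split_shipment]. ⇒ new: split_shipment.
split_shipment appears in round 4, so it is derivable.

yes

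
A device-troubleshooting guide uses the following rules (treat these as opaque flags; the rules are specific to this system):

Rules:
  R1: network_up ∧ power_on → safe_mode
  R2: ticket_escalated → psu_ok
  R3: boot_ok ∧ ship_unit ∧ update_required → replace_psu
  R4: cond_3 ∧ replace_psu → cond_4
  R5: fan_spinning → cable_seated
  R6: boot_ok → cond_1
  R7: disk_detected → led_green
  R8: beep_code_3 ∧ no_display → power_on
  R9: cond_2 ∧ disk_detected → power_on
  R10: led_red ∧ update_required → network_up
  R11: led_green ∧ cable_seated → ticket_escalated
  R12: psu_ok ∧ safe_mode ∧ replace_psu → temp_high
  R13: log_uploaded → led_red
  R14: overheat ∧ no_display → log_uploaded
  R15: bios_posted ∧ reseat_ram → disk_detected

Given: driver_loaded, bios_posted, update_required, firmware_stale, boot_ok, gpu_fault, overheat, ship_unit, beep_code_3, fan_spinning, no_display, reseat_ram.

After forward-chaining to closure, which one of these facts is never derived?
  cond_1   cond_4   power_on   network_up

Round 1 — R3, R5, R6, R8, R14, R15, derive replace_psu, cable_seated, cond_1, power_on, log_uploaded, disk_detected.
Round 2 — R7, R13, derive led_green, led_red.
Round 3 — R10, R11, derive network_up, ticket_escalated.
Round 4 — R1, R2, derive safe_mode, psu_ok.
Round 5 — R12, derive temp_high.
Derived: power_on (round 1), cond_1 (round 1), network_up (round 3). cond_4 never appears in any round.

cond_4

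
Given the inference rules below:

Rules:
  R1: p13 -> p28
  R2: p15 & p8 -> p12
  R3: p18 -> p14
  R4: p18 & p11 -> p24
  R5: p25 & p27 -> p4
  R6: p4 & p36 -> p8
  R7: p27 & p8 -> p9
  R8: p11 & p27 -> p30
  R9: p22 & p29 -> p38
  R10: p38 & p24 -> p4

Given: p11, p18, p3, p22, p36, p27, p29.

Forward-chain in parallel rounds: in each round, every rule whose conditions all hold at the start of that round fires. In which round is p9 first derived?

4

Round 1: R3 [p18 -> p14]; R4 [p18 & p11 -> p24]; R8 [p11 & p27 -> p30]; R9 [p22 & p29 -> p38]. New: p14, p24, p30, p38.
Round 2: R10 [p38 & p24 -> p4]. New: p4.
Round 3: R6 [p4 & p36 -> p8]. New: p8.
Round 4: R7 [p27 & p8 -> p9]. New: p9.
p9 first appears in round 4.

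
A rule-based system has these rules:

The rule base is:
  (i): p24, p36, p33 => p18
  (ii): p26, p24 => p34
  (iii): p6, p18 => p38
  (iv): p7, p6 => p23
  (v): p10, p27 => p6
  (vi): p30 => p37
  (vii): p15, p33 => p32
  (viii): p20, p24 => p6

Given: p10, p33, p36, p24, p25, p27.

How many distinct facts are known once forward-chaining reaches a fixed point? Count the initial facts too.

9

[1] (i) [p24, p36, p33 => p18]; (v) [p10, p27 => p6]. ⇒ new: p18, p6.
[2] (iii) [p6, p18 => p38]. ⇒ new: p38.
Closure: {p10, p18, p24, p25, p27, p33, p36, p38, p6} — 9 facts.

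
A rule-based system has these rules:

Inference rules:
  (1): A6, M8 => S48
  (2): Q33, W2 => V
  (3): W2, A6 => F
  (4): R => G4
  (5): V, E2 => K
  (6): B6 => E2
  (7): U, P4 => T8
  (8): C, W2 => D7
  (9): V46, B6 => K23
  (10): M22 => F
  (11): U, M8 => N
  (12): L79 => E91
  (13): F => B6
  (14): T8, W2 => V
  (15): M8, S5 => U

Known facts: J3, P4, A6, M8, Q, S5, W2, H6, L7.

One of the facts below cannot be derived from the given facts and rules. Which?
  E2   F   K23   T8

K23

Round 1 fires (1), (3), (15), giving S48, F, U.
Round 2 fires (7), (11), (13), giving T8, N, B6.
Round 3 fires (6), (14), giving E2, V.
Round 4 fires (5), giving K.
Derived: E2 (round 3), F (round 1), T8 (round 2). K23 never appears in any round.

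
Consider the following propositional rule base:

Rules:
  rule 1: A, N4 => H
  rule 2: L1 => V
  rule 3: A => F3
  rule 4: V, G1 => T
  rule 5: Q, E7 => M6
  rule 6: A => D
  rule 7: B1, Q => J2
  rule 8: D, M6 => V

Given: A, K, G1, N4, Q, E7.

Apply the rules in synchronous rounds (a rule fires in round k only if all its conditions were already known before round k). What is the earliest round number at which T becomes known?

3

Round 1 — rule 1, rule 3, rule 5, rule 6, derive H, F3, M6, D.
Round 2 — rule 8, derive V.
Round 3 — rule 4, derive T.
T first appears in round 3.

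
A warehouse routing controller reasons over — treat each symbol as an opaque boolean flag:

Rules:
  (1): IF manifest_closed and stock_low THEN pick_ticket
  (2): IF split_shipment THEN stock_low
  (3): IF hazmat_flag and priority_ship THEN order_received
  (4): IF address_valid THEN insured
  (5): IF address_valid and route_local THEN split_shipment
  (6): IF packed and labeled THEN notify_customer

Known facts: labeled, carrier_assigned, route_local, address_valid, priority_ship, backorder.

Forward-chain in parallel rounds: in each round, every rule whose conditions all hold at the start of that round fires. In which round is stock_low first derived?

2

[1] (4) [IF address_valid THEN insured]; (5) [IF address_valid and route_local THEN split_shipment]. ⇒ new: insured, split_shipment.
[2] (2) [IF split_shipment THEN stock_low]. ⇒ new: stock_low.
stock_low first appears in round 2.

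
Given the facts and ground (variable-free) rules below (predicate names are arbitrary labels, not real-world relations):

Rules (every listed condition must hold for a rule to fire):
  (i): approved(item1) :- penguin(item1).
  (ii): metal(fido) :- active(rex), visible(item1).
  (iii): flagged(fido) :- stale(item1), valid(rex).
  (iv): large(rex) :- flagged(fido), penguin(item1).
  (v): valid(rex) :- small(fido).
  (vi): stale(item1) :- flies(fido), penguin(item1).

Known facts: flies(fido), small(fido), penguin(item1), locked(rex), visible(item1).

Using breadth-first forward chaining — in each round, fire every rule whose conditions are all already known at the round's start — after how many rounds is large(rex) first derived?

3

Round 1 fires (i), (v), (vi), giving approved(item1), valid(rex), stale(item1).
Round 2 fires (iii), giving flagged(fido).
Round 3 fires (iv), giving large(rex).
large(rex) first appears in round 3.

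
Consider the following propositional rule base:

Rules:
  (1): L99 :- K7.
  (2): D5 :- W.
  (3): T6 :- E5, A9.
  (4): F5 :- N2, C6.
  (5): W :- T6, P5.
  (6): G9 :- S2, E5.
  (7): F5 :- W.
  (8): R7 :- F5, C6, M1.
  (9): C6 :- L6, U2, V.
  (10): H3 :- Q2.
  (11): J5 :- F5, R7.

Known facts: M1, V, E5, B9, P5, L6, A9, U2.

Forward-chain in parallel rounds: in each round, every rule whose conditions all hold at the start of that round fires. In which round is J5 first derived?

5

Round 1 — (3), (9), derive T6, C6.
Round 2 — (5), derive W.
Round 3 — (2), (7), derive D5, F5.
Round 4 — (8), derive R7.
Round 5 — (11), derive J5.
J5 first appears in round 5.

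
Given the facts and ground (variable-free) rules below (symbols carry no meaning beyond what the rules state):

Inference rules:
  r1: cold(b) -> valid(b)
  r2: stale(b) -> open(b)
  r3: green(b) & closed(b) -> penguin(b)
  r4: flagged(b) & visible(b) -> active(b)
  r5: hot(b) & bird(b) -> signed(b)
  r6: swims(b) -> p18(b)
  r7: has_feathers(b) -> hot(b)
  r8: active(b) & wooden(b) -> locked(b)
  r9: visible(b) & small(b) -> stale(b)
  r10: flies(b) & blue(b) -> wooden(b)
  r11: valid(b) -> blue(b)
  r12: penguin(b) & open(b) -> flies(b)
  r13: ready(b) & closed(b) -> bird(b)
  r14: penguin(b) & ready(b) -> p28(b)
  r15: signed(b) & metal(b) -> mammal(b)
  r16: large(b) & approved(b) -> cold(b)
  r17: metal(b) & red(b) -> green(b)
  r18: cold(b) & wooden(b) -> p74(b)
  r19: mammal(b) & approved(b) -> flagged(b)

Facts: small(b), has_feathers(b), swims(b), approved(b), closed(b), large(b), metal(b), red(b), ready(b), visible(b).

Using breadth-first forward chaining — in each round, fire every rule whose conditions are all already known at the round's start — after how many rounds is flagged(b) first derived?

Round 1: r6 [swims(b) -> p18(b)]; r7 [has_feathers(b) -> hot(b)]; r9 [visible(b) & small(b) -> stale(b)]; r13 [ready(b) & closed(b) -> bird(b)]; r16 [large(b) & approved(b) -> cold(b)]; r17 [metal(b) & red(b) -> green(b)]. New: p18(b), hot(b), stale(b), bird(b), cold(b), green(b).
Round 2: r1 [cold(b) -> valid(b)]; r2 [stale(b) -> open(b)]; r3 [green(b) & closed(b) -> penguin(b)]; r5 [hot(b) & bird(b) -> signed(b)]. New: valid(b), open(b), penguin(b), signed(b).
Round 3: r11 [valid(b) -> blue(b)]; r12 [penguin(b) & open(b) -> flies(b)]; r14 [penguin(b) & ready(b) -> p28(b)]; r15 [signed(b) & metal(b) -> mammal(b)]. New: blue(b), flies(b), p28(b), mammal(b).
Round 4: r10 [flies(b) & blue(b) -> wooden(b)]; r19 [mammal(b) & approved(b) -> flagged(b)]. New: wooden(b), flagged(b).
flagged(b) first appears in round 4.

4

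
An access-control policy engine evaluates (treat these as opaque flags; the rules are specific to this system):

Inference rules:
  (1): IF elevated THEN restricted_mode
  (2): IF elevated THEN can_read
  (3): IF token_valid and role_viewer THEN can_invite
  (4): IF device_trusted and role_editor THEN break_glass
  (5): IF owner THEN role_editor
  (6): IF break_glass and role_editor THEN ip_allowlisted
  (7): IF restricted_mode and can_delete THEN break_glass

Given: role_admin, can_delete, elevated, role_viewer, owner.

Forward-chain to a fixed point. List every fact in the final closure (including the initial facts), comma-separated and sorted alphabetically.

break_glass, can_delete, can_read, elevated, ip_allowlisted, owner, restricted_mode, role_admin, role_editor, role_viewer

Round 1: (1) [IF elevated THEN restricted_mode]; (2) [IF elevated THEN can_read]; (5) [IF owner THEN role_editor]. New: restricted_mode, can_read, role_editor.
Round 2: (7) [IF restricted_mode and can_delete THEN break_glass]. New: break_glass.
Round 3: (6) [IF break_glass and role_editor THEN ip_allowlisted]. New: ip_allowlisted.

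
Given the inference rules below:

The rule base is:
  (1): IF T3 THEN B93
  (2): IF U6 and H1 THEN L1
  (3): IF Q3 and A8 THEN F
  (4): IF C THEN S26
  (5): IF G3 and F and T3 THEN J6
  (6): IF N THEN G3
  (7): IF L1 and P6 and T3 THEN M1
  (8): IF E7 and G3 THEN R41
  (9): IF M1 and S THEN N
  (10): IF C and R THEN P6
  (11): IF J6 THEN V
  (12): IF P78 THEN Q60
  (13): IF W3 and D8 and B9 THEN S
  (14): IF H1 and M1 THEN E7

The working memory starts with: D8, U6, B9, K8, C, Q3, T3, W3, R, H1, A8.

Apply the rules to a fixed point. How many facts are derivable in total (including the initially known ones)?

24

[1] (1) [IF T3 THEN B93]; (2) [IF U6 and H1 THEN L1]; (3) [IF Q3 and A8 THEN F]; (4) [IF C THEN S26]; (10) [IF C and R THEN P6]; (13) [IF W3 and D8 and B9 THEN S]. ⇒ new: B93, L1, F, S26, P6, S.
[2] (7) [IF L1 and P6 and T3 THEN M1]. ⇒ new: M1.
[3] (9) [IF M1 and S THEN N]; (14) [IF H1 and M1 THEN E7]. ⇒ new: N, E7.
[4] (6) [IF N THEN G3]. ⇒ new: G3.
[5] (5) [IF G3 and F and T3 THEN J6]; (8) [IF E7 and G3 THEN R41]. ⇒ new: J6, R41.
[6] (11) [IF J6 THEN V]. ⇒ new: V.
Closure: {A8, B9, B93, C, D8, E7, F, G3, H1, J6, K8, L1, M1, N, P6, Q3, R, R41, S, S26, T3, U6, V, W3} — 24 facts.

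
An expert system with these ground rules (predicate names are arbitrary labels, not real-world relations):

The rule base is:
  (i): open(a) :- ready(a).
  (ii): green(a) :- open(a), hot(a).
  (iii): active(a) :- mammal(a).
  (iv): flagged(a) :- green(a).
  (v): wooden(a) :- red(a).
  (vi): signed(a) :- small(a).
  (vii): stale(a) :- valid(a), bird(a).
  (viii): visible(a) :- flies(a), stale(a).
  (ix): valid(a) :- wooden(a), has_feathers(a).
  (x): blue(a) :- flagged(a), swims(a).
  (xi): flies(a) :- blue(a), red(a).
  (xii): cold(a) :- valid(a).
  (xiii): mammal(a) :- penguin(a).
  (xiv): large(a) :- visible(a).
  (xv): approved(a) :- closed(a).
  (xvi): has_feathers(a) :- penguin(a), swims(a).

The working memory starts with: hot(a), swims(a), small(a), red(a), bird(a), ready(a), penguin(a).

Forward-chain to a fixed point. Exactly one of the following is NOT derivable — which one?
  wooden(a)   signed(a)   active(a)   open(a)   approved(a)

approved(a)

[1] (i) [open(a) :- ready(a).]; (v) [wooden(a) :- red(a).]; (vi) [signed(a) :- small(a).]; (xiii) [mammal(a) :- penguin(a).]; (xvi) [has_feathers(a) :- penguin(a), swims(a).]. ⇒ new: open(a), wooden(a), signed(a), mammal(a), has_feathers(a).
[2] (ii) [green(a) :- open(a), hot(a).]; (iii) [active(a) :- mammal(a).]; (ix) [valid(a) :- wooden(a), has_feathers(a).]. ⇒ new: green(a), active(a), valid(a).
[3] (iv) [flagged(a) :- green(a).]; (vii) [stale(a) :- valid(a), bird(a).]; (xii) [cold(a) :- valid(a).]. ⇒ new: flagged(a), stale(a), cold(a).
[4] (x) [blue(a) :- flagged(a), swims(a).]. ⇒ new: blue(a).
[5] (xi) [flies(a) :- blue(a), red(a).]. ⇒ new: flies(a).
[6] (viii) [visible(a) :- flies(a), stale(a).]. ⇒ new: visible(a).
[7] (xiv) [large(a) :- visible(a).]. ⇒ new: large(a).
Derived: wooden(a) (round 1), signed(a) (round 1), open(a) (round 1), active(a) (round 2). approved(a) never appears in any round.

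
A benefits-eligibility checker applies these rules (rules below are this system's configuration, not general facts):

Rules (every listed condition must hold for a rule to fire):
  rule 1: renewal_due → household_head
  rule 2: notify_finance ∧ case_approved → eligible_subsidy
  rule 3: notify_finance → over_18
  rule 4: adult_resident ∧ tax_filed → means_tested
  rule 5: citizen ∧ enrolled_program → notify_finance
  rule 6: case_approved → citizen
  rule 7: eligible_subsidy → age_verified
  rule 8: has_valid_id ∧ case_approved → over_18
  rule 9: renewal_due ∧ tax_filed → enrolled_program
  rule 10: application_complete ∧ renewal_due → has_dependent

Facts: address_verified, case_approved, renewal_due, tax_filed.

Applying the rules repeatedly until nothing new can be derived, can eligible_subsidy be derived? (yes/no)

[1] rule 1 [renewal_due → household_head]; rule 6 [case_approved → citizen]; rule 9 [renewal_due ∧ tax_filed → enrolled_program]. ⇒ new: household_head, citizen, enrolled_program.
[2] rule 5 [citizen ∧ enrolled_program → notify_finance]. ⇒ new: notify_finance.
[3] rule 2 [notify_finance ∧ case_approved → eligible_subsidy]; rule 3 [notify_finance → over_18]. ⇒ new: eligible_subsidy, over_18.
[4] rule 7 [eligible_subsidy → age_verified]. ⇒ new: age_verified.
eligible_subsidy appears in round 3, so it is derivable.

yes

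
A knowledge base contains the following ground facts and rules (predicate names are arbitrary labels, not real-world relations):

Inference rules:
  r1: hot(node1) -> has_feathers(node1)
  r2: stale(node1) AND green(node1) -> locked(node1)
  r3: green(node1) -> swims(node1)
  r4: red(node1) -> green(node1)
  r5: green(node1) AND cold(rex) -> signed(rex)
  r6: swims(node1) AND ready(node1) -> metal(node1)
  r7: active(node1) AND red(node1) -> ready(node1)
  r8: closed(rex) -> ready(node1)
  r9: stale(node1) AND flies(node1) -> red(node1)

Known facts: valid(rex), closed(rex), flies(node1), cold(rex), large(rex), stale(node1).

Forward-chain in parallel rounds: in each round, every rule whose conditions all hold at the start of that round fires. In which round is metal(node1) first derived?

[1] r8 [closed(rex) -> ready(node1)]; r9 [stale(node1) AND flies(node1) -> red(node1)]. ⇒ new: ready(node1), red(node1).
[2] r4 [red(node1) -> green(node1)]. ⇒ new: green(node1).
[3] r2 [stale(node1) AND green(node1) -> locked(node1)]; r3 [green(node1) -> swims(node1)]; r5 [green(node1) AND cold(rex) -> signed(rex)]. ⇒ new: locked(node1), swims(node1), signed(rex).
[4] r6 [swims(node1) AND ready(node1) -> metal(node1)]. ⇒ new: metal(node1).
metal(node1) first appears in round 4.

4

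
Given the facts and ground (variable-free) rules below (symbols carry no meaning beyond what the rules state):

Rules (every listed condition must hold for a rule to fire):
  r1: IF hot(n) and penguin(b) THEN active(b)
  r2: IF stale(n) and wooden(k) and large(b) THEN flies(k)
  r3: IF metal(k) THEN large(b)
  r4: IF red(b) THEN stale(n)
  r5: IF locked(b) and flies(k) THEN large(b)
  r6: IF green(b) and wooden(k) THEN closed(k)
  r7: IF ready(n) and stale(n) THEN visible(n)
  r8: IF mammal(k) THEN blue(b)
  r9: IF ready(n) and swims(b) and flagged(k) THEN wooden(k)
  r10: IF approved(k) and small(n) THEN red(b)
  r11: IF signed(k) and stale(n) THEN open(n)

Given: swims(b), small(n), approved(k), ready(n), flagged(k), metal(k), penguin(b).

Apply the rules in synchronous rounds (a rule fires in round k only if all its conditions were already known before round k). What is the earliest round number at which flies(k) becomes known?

3

Round 1 — r3, r9, r10, derive large(b), wooden(k), red(b).
Round 2 — r4, derive stale(n).
Round 3 — r2, r7, derive flies(k), visible(n).
flies(k) first appears in round 3.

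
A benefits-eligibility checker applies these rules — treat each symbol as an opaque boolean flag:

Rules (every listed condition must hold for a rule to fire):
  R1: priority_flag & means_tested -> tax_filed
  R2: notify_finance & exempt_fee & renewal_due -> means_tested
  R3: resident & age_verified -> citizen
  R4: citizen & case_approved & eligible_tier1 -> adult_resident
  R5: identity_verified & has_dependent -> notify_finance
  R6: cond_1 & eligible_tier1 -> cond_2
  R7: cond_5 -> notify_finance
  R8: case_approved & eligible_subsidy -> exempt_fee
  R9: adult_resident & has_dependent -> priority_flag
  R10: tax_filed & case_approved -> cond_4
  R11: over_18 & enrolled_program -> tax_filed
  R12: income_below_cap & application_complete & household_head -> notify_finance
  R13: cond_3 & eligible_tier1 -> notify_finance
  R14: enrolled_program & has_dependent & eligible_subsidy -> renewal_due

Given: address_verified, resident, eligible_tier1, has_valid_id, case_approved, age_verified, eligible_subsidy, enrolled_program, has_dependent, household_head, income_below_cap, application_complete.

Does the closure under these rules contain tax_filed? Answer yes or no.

Round 1: R3 [resident & age_verified -> citizen]; R8 [case_approved & eligible_subsidy -> exempt_fee]; R12 [income_below_cap & application_complete & household_head -> notify_finance]; R14 [enrolled_program & has_dependent & eligible_subsidy -> renewal_due]. New: citizen, exempt_fee, notify_finance, renewal_due.
Round 2: R2 [notify_finance & exempt_fee & renewal_due -> means_tested]; R4 [citizen & case_approved & eligible_tier1 -> adult_resident]. New: means_tested, adult_resident.
Round 3: R9 [adult_resident & has_dependent -> priority_flag]. New: priority_flag.
Round 4: R1 [priority_flag & means_tested -> tax_filed]. New: tax_filed.
Round 5: R10 [tax_filed & case_approved -> cond_4]. New: cond_4.
tax_filed appears in round 4, so it is derivable.

yes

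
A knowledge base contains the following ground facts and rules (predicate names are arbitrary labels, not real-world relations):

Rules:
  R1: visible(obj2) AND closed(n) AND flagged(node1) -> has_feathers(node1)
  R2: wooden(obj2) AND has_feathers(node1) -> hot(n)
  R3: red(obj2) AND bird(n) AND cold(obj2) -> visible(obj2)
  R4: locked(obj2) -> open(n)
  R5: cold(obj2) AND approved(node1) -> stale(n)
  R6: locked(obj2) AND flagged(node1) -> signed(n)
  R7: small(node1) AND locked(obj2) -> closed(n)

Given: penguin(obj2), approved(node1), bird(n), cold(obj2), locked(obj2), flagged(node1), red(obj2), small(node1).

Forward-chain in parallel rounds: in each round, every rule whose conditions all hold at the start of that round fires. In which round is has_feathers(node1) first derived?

2

[1] R3 [red(obj2) AND bird(n) AND cold(obj2) -> visible(obj2)]; R4 [locked(obj2) -> open(n)]; R5 [cold(obj2) AND approved(node1) -> stale(n)]; R6 [locked(obj2) AND flagged(node1) -> signed(n)]; R7 [small(node1) AND locked(obj2) -> closed(n)]. ⇒ new: visible(obj2), open(n), stale(n), signed(n), closed(n).
[2] R1 [visible(obj2) AND closed(n) AND flagged(node1) -> has_feathers(node1)]. ⇒ new: has_feathers(node1).
has_feathers(node1) first appears in round 2.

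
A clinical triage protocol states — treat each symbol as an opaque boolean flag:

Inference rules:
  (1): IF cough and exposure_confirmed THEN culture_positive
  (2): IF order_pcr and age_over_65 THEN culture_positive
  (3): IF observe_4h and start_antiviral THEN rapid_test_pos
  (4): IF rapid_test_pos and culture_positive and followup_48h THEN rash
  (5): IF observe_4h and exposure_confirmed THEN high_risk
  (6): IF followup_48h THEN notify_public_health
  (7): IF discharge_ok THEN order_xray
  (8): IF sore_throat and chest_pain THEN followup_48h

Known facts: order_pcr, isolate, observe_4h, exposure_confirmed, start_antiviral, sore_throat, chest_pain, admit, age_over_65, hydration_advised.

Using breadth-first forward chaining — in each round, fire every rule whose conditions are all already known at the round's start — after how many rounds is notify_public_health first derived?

Round 1: (2) [IF order_pcr and age_over_65 THEN culture_positive]; (3) [IF observe_4h and start_antiviral THEN rapid_test_pos]; (5) [IF observe_4h and exposure_confirmed THEN high_risk]; (8) [IF sore_throat and chest_pain THEN followup_48h]. Adds culture_positive, rapid_test_pos, high_risk, followup_48h.
Round 2: (4) [IF rapid_test_pos and culture_positive and followup_48h THEN rash]; (6) [IF followup_48h THEN notify_public_health]. Adds rash, notify_public_health.
notify_public_health first appears in round 2.

2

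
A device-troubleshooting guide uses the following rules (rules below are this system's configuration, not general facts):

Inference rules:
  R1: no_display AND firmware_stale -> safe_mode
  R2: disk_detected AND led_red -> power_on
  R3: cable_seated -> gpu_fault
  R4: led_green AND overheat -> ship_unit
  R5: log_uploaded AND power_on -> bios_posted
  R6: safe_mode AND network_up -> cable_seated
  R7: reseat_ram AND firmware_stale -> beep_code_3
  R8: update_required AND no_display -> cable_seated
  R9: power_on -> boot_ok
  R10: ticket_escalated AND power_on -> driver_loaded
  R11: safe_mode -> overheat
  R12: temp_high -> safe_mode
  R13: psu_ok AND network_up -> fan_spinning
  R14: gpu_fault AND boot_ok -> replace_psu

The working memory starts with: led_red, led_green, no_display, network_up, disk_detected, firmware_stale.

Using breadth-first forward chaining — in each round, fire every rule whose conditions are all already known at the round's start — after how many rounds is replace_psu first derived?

4

Round 1: R1 [no_display AND firmware_stale -> safe_mode]; R2 [disk_detected AND led_red -> power_on]. Adds safe_mode, power_on.
Round 2: R6 [safe_mode AND network_up -> cable_seated]; R9 [power_on -> boot_ok]; R11 [safe_mode -> overheat]. Adds cable_seated, boot_ok, overheat.
Round 3: R3 [cable_seated -> gpu_fault]; R4 [led_green AND overheat -> ship_unit]. Adds gpu_fault, ship_unit.
Round 4: R14 [gpu_fault AND boot_ok -> replace_psu]. Adds replace_psu.
replace_psu first appears in round 4.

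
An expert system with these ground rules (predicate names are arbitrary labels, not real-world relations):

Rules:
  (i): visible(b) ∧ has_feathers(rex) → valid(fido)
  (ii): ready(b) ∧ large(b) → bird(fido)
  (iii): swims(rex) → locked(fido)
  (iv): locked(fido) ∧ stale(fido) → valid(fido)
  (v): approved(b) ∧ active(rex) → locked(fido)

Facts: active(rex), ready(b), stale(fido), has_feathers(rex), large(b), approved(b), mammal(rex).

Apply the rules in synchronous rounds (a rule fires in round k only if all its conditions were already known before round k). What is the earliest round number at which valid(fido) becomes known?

Round 1 fires (ii), (v), giving bird(fido), locked(fido).
Round 2 fires (iv), giving valid(fido).
valid(fido) first appears in round 2.

2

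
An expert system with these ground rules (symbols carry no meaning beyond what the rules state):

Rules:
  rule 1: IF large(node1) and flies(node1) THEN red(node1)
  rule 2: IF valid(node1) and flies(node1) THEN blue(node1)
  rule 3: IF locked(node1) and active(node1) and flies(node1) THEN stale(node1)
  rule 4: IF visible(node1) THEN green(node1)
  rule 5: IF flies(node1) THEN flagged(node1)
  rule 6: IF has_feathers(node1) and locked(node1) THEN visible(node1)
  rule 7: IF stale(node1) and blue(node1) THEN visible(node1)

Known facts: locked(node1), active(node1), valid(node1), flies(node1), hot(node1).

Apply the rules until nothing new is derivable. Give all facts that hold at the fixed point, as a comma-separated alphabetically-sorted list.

Round 1 — rule 2, rule 3, rule 5, derive blue(node1), stale(node1), flagged(node1).
Round 2 — rule 7, derive visible(node1).
Round 3 — rule 4, derive green(node1).

active(node1), blue(node1), flagged(node1), flies(node1), green(node1), hot(node1), locked(node1), stale(node1), valid(node1), visible(node1)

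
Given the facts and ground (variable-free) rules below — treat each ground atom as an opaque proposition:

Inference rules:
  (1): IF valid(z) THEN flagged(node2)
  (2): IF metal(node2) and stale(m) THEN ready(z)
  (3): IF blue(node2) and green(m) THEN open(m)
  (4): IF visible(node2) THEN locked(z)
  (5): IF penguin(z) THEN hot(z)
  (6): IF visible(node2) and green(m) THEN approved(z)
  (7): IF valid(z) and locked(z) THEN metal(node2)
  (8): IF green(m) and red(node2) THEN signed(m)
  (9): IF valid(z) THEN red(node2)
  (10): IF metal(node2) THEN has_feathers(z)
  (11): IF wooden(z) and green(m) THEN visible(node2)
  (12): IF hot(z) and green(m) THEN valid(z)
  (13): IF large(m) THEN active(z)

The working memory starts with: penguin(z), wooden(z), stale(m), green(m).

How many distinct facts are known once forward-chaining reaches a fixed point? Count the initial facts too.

Round 1: (5) [IF penguin(z) THEN hot(z)]; (11) [IF wooden(z) and green(m) THEN visible(node2)]. Adds hot(z), visible(node2).
Round 2: (4) [IF visible(node2) THEN locked(z)]; (6) [IF visible(node2) and green(m) THEN approved(z)]; (12) [IF hot(z) and green(m) THEN valid(z)]. Adds locked(z), approved(z), valid(z).
Round 3: (1) [IF valid(z) THEN flagged(node2)]; (7) [IF valid(z) and locked(z) THEN metal(node2)]; (9) [IF valid(z) THEN red(node2)]. Adds flagged(node2), metal(node2), red(node2).
Round 4: (2) [IF metal(node2) and stale(m) THEN ready(z)]; (8) [IF green(m) and red(node2) THEN signed(m)]; (10) [IF metal(node2) THEN has_feathers(z)]. Adds ready(z), signed(m), has_feathers(z).
Closure: {approved(z), flagged(node2), green(m), has_feathers(z), hot(z), locked(z), metal(node2), penguin(z), ready(z), red(node2), signed(m), stale(m), valid(z), visible(node2), wooden(z)} — 15 facts.

15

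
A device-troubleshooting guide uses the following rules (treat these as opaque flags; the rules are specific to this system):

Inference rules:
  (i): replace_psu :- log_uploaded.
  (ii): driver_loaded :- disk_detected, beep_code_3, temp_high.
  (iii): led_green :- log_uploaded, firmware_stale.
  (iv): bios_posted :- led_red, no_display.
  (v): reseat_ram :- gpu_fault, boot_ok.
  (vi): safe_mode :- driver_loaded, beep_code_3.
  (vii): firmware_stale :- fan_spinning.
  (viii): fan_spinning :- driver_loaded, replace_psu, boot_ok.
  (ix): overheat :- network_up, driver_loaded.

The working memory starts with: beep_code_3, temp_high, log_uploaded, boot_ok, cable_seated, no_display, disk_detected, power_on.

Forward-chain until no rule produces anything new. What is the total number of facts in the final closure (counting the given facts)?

Round 1: (i) [replace_psu :- log_uploaded.]; (ii) [driver_loaded :- disk_detected, beep_code_3, temp_high.]. New: replace_psu, driver_loaded.
Round 2: (vi) [safe_mode :- driver_loaded, beep_code_3.]; (viii) [fan_spinning :- driver_loaded, replace_psu, boot_ok.]. New: safe_mode, fan_spinning.
Round 3: (vii) [firmware_stale :- fan_spinning.]. New: firmware_stale.
Round 4: (iii) [led_green :- log_uploaded, firmware_stale.]. New: led_green.
Closure: {beep_code_3, boot_ok, cable_seated, disk_detected, driver_loaded, fan_spinning, firmware_stale, led_green, log_uploaded, no_display, power_on, replace_psu, safe_mode, temp_high} — 14 facts.

14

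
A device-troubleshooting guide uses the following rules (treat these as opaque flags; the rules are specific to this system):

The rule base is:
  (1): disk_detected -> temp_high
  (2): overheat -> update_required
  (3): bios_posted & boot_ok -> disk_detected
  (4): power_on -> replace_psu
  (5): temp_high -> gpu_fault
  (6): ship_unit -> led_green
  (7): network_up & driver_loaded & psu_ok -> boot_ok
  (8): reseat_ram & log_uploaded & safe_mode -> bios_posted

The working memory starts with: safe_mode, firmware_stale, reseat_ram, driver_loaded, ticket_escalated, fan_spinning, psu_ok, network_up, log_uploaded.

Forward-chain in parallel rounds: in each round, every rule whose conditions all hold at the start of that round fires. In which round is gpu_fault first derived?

Round 1: (7) [network_up & driver_loaded & psu_ok -> boot_ok]; (8) [reseat_ram & log_uploaded & safe_mode -> bios_posted]. Adds boot_ok, bios_posted.
Round 2: (3) [bios_posted & boot_ok -> disk_detected]. Adds disk_detected.
Round 3: (1) [disk_detected -> temp_high]. Adds temp_high.
Round 4: (5) [temp_high -> gpu_fault]. Adds gpu_fault.
gpu_fault first appears in round 4.

4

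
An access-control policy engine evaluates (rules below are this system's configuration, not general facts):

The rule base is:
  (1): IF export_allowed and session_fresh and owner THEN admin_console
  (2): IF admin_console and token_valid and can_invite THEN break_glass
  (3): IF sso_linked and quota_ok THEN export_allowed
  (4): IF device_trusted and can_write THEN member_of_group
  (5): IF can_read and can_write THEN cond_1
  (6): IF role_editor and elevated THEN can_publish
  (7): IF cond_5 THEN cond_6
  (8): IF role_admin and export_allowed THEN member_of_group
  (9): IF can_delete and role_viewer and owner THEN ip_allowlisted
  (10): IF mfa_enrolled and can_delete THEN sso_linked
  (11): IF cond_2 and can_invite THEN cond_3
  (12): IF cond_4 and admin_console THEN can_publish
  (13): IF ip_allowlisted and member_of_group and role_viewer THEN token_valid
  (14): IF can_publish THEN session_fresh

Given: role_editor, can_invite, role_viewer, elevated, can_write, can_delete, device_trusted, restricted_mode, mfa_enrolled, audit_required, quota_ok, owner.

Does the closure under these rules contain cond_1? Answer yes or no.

Round 1: (4) [IF device_trusted and can_write THEN member_of_group]; (6) [IF role_editor and elevated THEN can_publish]; (9) [IF can_delete and role_viewer and owner THEN ip_allowlisted]; (10) [IF mfa_enrolled and can_delete THEN sso_linked]. New: member_of_group, can_publish, ip_allowlisted, sso_linked.
Round 2: (3) [IF sso_linked and quota_ok THEN export_allowed]; (13) [IF ip_allowlisted and member_of_group and role_viewer THEN token_valid]; (14) [IF can_publish THEN session_fresh]. New: export_allowed, token_valid, session_fresh.
Round 3: (1) [IF export_allowed and session_fresh and owner THEN admin_console]. New: admin_console.
Round 4: (2) [IF admin_console and token_valid and can_invite THEN break_glass]. New: break_glass.
Fixed point reached. cond_1 is concluded only by (5); (5) needs can_read (never derived).

no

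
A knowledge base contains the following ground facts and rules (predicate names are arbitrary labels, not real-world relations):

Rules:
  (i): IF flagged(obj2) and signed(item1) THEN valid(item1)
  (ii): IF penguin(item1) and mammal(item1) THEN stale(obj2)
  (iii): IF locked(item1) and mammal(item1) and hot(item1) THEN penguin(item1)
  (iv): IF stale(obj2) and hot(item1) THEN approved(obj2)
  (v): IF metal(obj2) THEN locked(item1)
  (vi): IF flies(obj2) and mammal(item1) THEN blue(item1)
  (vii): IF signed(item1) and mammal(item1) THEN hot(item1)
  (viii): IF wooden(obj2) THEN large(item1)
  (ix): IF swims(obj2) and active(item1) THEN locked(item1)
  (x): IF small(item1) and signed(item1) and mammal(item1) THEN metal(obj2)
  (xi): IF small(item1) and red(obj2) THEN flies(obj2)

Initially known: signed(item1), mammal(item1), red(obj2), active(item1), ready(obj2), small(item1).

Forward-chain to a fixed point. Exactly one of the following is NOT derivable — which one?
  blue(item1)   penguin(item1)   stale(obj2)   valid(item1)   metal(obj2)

Round 1: (vii) [IF signed(item1) and mammal(item1) THEN hot(item1)]; (x) [IF small(item1) and signed(item1) and mammal(item1) THEN metal(obj2)]; (xi) [IF small(item1) and red(obj2) THEN flies(obj2)]. New: hot(item1), metal(obj2), flies(obj2).
Round 2: (v) [IF metal(obj2) THEN locked(item1)]; (vi) [IF flies(obj2) and mammal(item1) THEN blue(item1)]. New: locked(item1), blue(item1).
Round 3: (iii) [IF locked(item1) and mammal(item1) and hot(item1) THEN penguin(item1)]. New: penguin(item1).
Round 4: (ii) [IF penguin(item1) and mammal(item1) THEN stale(obj2)]. New: stale(obj2).
Round 5: (iv) [IF stale(obj2) and hot(item1) THEN approved(obj2)]. New: approved(obj2).
Derived: stale(obj2) (round 4), blue(item1) (round 2), metal(obj2) (round 1), penguin(item1) (round 3). valid(item1) never appears in any round.

valid(item1)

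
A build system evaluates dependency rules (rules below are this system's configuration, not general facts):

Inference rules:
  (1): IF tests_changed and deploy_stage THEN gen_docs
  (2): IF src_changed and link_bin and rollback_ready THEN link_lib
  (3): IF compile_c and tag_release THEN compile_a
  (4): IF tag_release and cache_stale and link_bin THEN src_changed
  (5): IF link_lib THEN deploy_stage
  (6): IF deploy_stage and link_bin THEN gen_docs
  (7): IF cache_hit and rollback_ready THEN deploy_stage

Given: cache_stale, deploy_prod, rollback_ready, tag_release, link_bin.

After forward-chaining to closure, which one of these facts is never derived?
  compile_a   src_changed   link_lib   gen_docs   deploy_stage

compile_a

Round 1: (4) [IF tag_release and cache_stale and link_bin THEN src_changed]. New: src_changed.
Round 2: (2) [IF src_changed and link_bin and rollback_ready THEN link_lib]. New: link_lib.
Round 3: (5) [IF link_lib THEN deploy_stage]. New: deploy_stage.
Round 4: (6) [IF deploy_stage and link_bin THEN gen_docs]. New: gen_docs.
Derived: gen_docs (round 4), deploy_stage (round 3), link_lib (round 2), src_changed (round 1). compile_a never appears in any round.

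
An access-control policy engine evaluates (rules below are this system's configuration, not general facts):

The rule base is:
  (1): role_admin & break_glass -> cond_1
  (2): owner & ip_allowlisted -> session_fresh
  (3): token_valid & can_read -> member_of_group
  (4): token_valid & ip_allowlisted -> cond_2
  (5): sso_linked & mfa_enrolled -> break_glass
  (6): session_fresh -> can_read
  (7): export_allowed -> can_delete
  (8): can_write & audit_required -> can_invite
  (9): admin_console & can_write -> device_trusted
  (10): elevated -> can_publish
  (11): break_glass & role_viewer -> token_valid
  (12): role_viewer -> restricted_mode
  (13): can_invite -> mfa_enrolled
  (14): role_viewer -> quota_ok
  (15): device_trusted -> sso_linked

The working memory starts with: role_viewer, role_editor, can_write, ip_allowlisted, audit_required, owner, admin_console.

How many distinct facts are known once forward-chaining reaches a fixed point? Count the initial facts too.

Round 1: (2) [owner & ip_allowlisted -> session_fresh]; (8) [can_write & audit_required -> can_invite]; (9) [admin_console & can_write -> device_trusted]; (12) [role_viewer -> restricted_mode]; (14) [role_viewer -> quota_ok]. Adds session_fresh, can_invite, device_trusted, restricted_mode, quota_ok.
Round 2: (6) [session_fresh -> can_read]; (13) [can_invite -> mfa_enrolled]; (15) [device_trusted -> sso_linked]. Adds can_read, mfa_enrolled, sso_linked.
Round 3: (5) [sso_linked & mfa_enrolled -> break_glass]. Adds break_glass.
Round 4: (11) [break_glass & role_viewer -> token_valid]. Adds token_valid.
Round 5: (3) [token_valid & can_read -> member_of_group]; (4) [token_valid & ip_allowlisted -> cond_2]. Adds member_of_group, cond_2.
Closure: {admin_console, audit_required, break_glass, can_invite, can_read, can_write, cond_2, device_trusted, ip_allowlisted, member_of_group, mfa_enrolled, owner, quota_ok, restricted_mode, role_editor, role_viewer, session_fresh, sso_linked, token_valid} — 19 facts.

19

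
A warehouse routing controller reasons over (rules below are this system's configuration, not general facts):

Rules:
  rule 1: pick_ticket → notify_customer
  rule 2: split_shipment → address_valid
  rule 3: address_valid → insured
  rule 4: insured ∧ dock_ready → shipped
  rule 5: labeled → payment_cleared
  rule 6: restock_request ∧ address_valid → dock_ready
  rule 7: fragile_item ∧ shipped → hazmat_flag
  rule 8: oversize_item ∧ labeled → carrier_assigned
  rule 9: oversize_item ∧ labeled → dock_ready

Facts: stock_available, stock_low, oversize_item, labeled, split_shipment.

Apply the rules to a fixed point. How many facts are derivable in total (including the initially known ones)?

11

Round 1: rule 2 [split_shipment → address_valid]; rule 5 [labeled → payment_cleared]; rule 8 [oversize_item ∧ labeled → carrier_assigned]; rule 9 [oversize_item ∧ labeled → dock_ready]. New: address_valid, payment_cleared, carrier_assigned, dock_ready.
Round 2: rule 3 [address_valid → insured]. New: insured.
Round 3: rule 4 [insured ∧ dock_ready → shipped]. New: shipped.
Closure: {address_valid, carrier_assigned, dock_ready, insured, labeled, oversize_item, payment_cleared, shipped, split_shipment, stock_available, stock_low} — 11 facts.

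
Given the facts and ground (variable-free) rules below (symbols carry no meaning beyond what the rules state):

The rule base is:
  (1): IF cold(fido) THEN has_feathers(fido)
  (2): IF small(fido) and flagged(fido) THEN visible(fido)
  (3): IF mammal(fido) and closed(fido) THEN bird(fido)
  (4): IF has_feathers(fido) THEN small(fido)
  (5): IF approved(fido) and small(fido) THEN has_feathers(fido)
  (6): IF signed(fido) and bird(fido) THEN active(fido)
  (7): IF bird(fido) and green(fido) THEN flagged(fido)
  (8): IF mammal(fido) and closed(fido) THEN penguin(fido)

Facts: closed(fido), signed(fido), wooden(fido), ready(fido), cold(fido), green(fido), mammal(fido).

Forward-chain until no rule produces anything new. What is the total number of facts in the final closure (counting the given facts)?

14

Round 1: (1) [IF cold(fido) THEN has_feathers(fido)]; (3) [IF mammal(fido) and closed(fido) THEN bird(fido)]; (8) [IF mammal(fido) and closed(fido) THEN penguin(fido)]. Adds has_feathers(fido), bird(fido), penguin(fido).
Round 2: (4) [IF has_feathers(fido) THEN small(fido)]; (6) [IF signed(fido) and bird(fido) THEN active(fido)]; (7) [IF bird(fido) and green(fido) THEN flagged(fido)]. Adds small(fido), active(fido), flagged(fido).
Round 3: (2) [IF small(fido) and flagged(fido) THEN visible(fido)]. Adds visible(fido).
Closure: {active(fido), bird(fido), closed(fido), cold(fido), flagged(fido), green(fido), has_feathers(fido), mammal(fido), penguin(fido), ready(fido), signed(fido), small(fido), visible(fido), wooden(fido)} — 14 facts.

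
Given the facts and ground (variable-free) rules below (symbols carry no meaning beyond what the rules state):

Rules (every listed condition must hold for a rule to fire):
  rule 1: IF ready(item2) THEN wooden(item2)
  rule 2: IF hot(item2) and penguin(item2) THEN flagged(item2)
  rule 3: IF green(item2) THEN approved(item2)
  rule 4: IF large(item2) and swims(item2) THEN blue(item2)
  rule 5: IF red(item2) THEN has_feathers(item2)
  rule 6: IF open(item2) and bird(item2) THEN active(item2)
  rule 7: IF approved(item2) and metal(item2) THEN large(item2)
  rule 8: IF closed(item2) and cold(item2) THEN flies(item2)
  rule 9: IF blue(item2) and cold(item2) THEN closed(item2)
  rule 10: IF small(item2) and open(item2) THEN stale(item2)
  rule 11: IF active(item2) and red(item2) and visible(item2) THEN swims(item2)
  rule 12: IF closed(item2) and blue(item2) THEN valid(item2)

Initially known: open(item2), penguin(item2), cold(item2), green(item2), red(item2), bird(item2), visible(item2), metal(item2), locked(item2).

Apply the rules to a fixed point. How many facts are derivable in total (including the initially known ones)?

18

Round 1 — rule 3, rule 5, rule 6, derive approved(item2), has_feathers(item2), active(item2).
Round 2 — rule 7, rule 11, derive large(item2), swims(item2).
Round 3 — rule 4, derive blue(item2).
Round 4 — rule 9, derive closed(item2).
Round 5 — rule 8, rule 12, derive flies(item2), valid(item2).
Closure: {active(item2), approved(item2), bird(item2), blue(item2), closed(item2), cold(item2), flies(item2), green(item2), has_feathers(item2), large(item2), locked(item2), metal(item2), open(item2), penguin(item2), red(item2), swims(item2), valid(item2), visible(item2)} — 18 facts.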